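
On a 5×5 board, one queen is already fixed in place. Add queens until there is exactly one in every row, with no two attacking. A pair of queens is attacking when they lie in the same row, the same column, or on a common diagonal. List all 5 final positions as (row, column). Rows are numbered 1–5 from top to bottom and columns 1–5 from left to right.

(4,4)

Row 1: attacked by (4,4)→{1,4}. Safe: 2, 3, 5. Place at column 3.
Row 2: attacked by (1,3)→{2,3,4}; (4,4)→{2,4}. Safe: 1, 5. Place at column 5.
Row 3: attacked by (1,3)→{1,3,5}; (2,5)→{4,5}; (4,4)→{3,4,5}. Safe: 2. Place at column 2.
Row 5: attacked by (1,3)→{3}; (2,5)→{2,5}; (3,2)→{2,4}; (4,4)→{3,4,5}. Safe: 1. Place at column 1.
Columns [3, 5, 2, 4, 1], r−c [-2, -3, 1, 0, 4], r+c [4, 7, 5, 8, 6] are all distinct, so no two queens attack.

(1,3) (2,5) (3,2) (4,4) (5,1)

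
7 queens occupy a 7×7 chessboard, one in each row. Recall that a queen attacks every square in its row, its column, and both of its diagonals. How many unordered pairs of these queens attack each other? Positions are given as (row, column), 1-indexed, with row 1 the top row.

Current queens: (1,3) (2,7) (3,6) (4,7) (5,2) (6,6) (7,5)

5

Same column: (2,7)–(4,7) (column 7); (3,6)–(6,6) (column 6).
Same diagonal: (2,7)–(3,6) (|2−3| = |7−6| = 1); (3,6)–(4,7) (|3−4| = |6−7| = 1); (6,6)–(7,5) (|6−7| = |6−5| = 1).
Total attacking pairs: 5.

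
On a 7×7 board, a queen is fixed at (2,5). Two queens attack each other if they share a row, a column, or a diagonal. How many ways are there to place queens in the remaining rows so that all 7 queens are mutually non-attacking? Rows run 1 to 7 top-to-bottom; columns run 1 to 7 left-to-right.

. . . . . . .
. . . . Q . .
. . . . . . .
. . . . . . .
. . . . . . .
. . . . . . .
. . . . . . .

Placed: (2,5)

6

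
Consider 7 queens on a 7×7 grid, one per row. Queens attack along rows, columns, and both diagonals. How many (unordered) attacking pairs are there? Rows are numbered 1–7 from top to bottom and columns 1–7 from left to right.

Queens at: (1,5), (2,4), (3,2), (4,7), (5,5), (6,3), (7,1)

2

Same column: (1,5)–(5,5) (column 5).
Same diagonal: (1,5)–(2,4) (|1−2| = |5−4| = 1).
Total attacking pairs: 2.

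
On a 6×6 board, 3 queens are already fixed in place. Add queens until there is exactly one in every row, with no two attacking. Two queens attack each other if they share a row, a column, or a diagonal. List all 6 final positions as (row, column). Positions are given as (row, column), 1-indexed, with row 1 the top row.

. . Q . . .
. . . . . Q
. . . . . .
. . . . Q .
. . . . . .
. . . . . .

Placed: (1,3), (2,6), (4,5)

(1,3) (2,6) (3,2) (4,5) (5,1) (6,4)

Row 3: attacked by (1,3)→{1,3,5}; (2,6)→{5,6}; (4,5)→{4,5,6}. Safe: 2. Place at column 2.
Row 5: attacked by (1,3)→{3}; (2,6)→{3,6}; (3,2)→{2,4}; (4,5)→{4,5,6}. Safe: 1. Place at column 1.
Row 6: attacked by (1,3)→{3}; (2,6)→{2,6}; (3,2)→{2,5}; (4,5)→{3,5}; (5,1)→{1,2}. Safe: 4. Place at column 4.
Columns [3, 6, 2, 5, 1, 4], r−c [-2, -4, 1, -1, 4, 2], r+c [4, 8, 5, 9, 6, 10] are all distinct, so no two queens attack.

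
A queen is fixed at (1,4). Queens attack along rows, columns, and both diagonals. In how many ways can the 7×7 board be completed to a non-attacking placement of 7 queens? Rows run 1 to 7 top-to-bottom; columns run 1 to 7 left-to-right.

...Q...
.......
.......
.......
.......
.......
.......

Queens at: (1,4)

6

Branch on row 2: col 1 → 2; col 2 → 1; col 6 → 1; col 7 → 2.
Sum: 2 + 1 + 1 + 2 = 6.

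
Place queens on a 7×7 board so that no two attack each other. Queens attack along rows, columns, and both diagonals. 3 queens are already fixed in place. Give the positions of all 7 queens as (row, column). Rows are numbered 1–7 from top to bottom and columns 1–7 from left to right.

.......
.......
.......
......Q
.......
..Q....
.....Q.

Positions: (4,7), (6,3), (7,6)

(1,2) (2,4) (3,1) (4,7) (5,5) (6,3) (7,6)

Row 1: attacked by (4,7)→{4,7}; (6,3)→{3}; (7,6)→{6}. Safe: 1, 2, 5. Place at column 2.
Row 2: attacked by (1,2)→{1,2,3}; (4,7)→{5,7}; (6,3)→{3,7}; (7,6)→{1,6}. Safe: 4. Place at column 4.
Row 3: attacked by (1,2)→{2,4}; (2,4)→{3,4,5}; (4,7)→{6,7}; (6,3)→{3,6}; (7,6)→{2,6}. Safe: 1. Place at column 1.
Row 5: attacked by (1,2)→{2,6}; (2,4)→{1,4,7}; (3,1)→{1,3}; (4,7)→{6,7}; (6,3)→{2,3,4}; (7,6)→{4,6}. Safe: 5. Place at column 5.
Columns [2, 4, 1, 7, 5, 3, 6], r−c [-1, -2, 2, -3, 0, 3, 1], r+c [3, 6, 4, 11, 10, 9, 13] are all distinct, so no two queens attack.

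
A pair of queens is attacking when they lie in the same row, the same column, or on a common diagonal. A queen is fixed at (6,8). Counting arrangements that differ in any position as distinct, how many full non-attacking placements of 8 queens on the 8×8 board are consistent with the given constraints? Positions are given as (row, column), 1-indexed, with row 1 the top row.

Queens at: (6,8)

16

Branch on row 1: col 1 → 0; col 2 → 3; col 4 → 4; col 5 → 4; col 6 → 4; col 7 → 1.
Sum: 0 + 3 + 4 + 4 + 4 + 1 = 16.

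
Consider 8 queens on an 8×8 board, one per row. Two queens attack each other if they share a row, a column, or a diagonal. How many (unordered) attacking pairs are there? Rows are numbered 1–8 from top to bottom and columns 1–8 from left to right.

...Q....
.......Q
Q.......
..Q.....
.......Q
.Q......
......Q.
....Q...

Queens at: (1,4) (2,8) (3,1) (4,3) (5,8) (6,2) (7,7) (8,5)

Same column: (2,8)–(5,8) (column 8).
Same diagonal: (1,4)–(5,8) (|1−5| = |4−8| = 4); (5,8)–(8,5) (|5−8| = |8−5| = 3).
Total attacking pairs: 3.

3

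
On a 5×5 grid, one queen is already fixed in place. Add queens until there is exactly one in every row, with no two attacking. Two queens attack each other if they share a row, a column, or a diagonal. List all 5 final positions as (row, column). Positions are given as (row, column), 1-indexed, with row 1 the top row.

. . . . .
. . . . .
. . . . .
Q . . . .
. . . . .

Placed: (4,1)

Row 1: attacked by (4,1)→{1,4}. Safe: 2, 3, 5. Place at column 5.
Row 2: attacked by (1,5)→{4,5}; (4,1)→{1,3}. Safe: 2. Place at column 2.
Row 3: attacked by (1,5)→{3,5}; (2,2)→{1,2,3}; (4,1)→{1,2}. Safe: 4. Place at column 4.
Row 5: attacked by (1,5)→{1,5}; (2,2)→{2,5}; (3,4)→{2,4}; (4,1)→{1,2}. Safe: 3. Place at column 3.
Columns [5, 2, 4, 1, 3], r−c [-4, 0, -1, 3, 2], r+c [6, 4, 7, 5, 8] are all distinct, so no two queens attack.

(1,5) (2,2) (3,4) (4,1) (5,3)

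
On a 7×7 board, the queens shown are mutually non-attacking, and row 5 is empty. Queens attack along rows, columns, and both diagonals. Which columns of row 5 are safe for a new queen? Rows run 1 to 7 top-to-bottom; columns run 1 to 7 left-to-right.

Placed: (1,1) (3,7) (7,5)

columns 2, 4, 6

(1,1) attacks row 5 at column 1 and diagonals 5.
(3,7) attacks row 5 at column 7 and diagonals 5.
(7,5) attacks row 5 at column 5 and diagonals 3, 7.
Attacked columns: {1, 3, 5, 7}. Safe: {2, 4, 6}.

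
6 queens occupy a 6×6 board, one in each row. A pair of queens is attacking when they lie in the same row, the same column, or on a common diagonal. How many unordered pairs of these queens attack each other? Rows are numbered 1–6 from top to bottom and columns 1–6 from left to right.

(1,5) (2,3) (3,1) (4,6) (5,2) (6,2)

1

Same column: (5,2)–(6,2) (column 2).
Total attacking pairs: 1.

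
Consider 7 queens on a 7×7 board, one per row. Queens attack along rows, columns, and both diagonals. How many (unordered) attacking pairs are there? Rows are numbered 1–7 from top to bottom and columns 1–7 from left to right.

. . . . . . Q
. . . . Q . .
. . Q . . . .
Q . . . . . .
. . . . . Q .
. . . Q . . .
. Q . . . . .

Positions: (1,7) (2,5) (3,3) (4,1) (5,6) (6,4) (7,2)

All columns are distinct and no two queens satisfy |Δrow| = |Δcol|, so no pair attacks.

0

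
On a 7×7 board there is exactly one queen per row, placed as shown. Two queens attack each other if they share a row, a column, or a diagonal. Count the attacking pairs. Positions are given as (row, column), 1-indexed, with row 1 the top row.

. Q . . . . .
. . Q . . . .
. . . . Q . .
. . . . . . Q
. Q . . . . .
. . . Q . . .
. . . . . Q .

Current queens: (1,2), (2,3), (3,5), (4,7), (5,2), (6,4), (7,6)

2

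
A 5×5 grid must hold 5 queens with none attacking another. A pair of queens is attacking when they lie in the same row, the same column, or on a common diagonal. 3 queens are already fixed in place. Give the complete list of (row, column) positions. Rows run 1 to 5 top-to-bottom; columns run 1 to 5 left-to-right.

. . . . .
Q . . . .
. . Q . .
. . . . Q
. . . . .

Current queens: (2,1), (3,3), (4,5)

(1,4) (2,1) (3,3) (4,5) (5,2)

Row 1: attacked by (2,1)→{1,2}; (3,3)→{1,3,5}; (4,5)→{2,5}. Safe: 4. Place at column 4.
Row 5: attacked by (1,4)→{4}; (2,1)→{1,4}; (3,3)→{1,3,5}; (4,5)→{4,5}. Safe: 2. Place at column 2.
Columns [4, 1, 3, 5, 2], r−c [-3, 1, 0, -1, 3], r+c [5, 3, 6, 9, 7] are all distinct, so no two queens attack.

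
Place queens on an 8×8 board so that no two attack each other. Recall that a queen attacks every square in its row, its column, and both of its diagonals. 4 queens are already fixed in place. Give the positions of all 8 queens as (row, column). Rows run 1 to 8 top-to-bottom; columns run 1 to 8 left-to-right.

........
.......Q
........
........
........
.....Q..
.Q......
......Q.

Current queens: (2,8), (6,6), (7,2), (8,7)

(1,5) (2,8) (3,4) (4,1) (5,3) (6,6) (7,2) (8,7)

Row 1: attacked by (2,8)→{7,8}; (6,6)→{1,6}; (7,2)→{2,8}; (8,7)→{7}. Safe: 3, 4, 5. Place at column 5.
Row 3: attacked by (1,5)→{3,5,7}; (2,8)→{7,8}; (6,6)→{3,6}; (7,2)→{2,6}; (8,7)→{2,7}. Safe: 1, 4. Place at column 4.
Row 4: attacked by (1,5)→{2,5,8}; (2,8)→{6,8}; (3,4)→{3,4,5}; (6,6)→{4,6,8}; (7,2)→{2,5}; (8,7)→{3,7}. Safe: 1. Place at column 1.
Row 5: attacked by (1,5)→{1,5}; (2,8)→{5,8}; (3,4)→{2,4,6}; (4,1)→{1,2}; (6,6)→{5,6,7}; (7,2)→{2,4}; (8,7)→{4,7}. Safe: 3. Place at column 3.
Columns [5, 8, 4, 1, 3, 6, 2, 7], r−c [-4, -6, -1, 3, 2, 0, 5, 1], r+c [6, 10, 7, 5, 8, 12, 9, 15] are all distinct, so no two queens attack.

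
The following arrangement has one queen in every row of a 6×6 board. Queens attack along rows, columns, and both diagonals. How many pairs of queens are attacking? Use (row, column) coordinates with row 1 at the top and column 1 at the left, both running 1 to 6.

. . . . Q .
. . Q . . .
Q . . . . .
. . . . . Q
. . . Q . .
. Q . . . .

0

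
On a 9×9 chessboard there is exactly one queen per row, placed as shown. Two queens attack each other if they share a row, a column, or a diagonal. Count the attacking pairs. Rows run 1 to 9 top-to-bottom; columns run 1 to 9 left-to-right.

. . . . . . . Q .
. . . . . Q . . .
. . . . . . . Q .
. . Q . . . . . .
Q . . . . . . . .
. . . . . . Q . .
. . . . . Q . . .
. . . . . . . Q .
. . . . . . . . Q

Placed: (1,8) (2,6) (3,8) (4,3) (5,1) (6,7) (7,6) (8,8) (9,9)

7

Same column: (1,8)–(3,8) (column 8); (1,8)–(8,8) (column 8); (2,6)–(7,6) (column 6); (3,8)–(8,8) (column 8).
Same diagonal: (4,3)–(7,6) (|4−7| = |3−6| = 3); (6,7)–(7,6) (|6−7| = |7−6| = 1); (8,8)–(9,9) (|8−9| = |8−9| = 1).
Total attacking pairs: 7.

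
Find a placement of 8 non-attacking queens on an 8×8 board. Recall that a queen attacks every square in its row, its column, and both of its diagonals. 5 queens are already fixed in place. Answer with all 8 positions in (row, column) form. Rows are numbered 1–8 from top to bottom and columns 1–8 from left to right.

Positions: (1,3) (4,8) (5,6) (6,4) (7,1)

Row 2: attacked by (1,3)→{2,3,4}; (4,8)→{6,8}; (5,6)→{3,6}; (6,4)→{4,8}; (7,1)→{1,6}. Safe: 5, 7. Place at column 7.
Row 3: attacked by (1,3)→{1,3,5}; (2,7)→{6,7,8}; (4,8)→{7,8}; (5,6)→{4,6,8}; (6,4)→{1,4,7}; (7,1)→{1,5}. Safe: 2. Place at column 2.
Row 8: attacked by (1,3)→{3}; (2,7)→{1,7}; (3,2)→{2,7}; (4,8)→{4,8}; (5,6)→{3,6}; (6,4)→{2,4,6}; (7,1)→{1,2}. Safe: 5. Place at column 5.
Columns [3, 7, 2, 8, 6, 4, 1, 5], r−c [-2, -5, 1, -4, -1, 2, 6, 3], r+c [4, 9, 5, 12, 11, 10, 8, 13] are all distinct, so no two queens attack.

(1,3) (2,7) (3,2) (4,8) (5,6) (6,4) (7,1) (8,5)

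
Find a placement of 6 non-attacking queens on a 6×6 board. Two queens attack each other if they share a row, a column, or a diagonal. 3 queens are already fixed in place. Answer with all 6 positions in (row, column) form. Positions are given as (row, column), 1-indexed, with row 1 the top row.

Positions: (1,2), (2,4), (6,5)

(1,2) (2,4) (3,6) (4,1) (5,3) (6,5)

Row 3: attacked by (1,2)→{2,4}; (2,4)→{3,4,5}; (6,5)→{2,5}. Safe: 1, 6. Place at column 6.
Row 4: attacked by (1,2)→{2,5}; (2,4)→{2,4,6}; (3,6)→{5,6}; (6,5)→{3,5}. Safe: 1. Place at column 1.
Row 5: attacked by (1,2)→{2,6}; (2,4)→{1,4}; (3,6)→{4,6}; (4,1)→{1,2}; (6,5)→{4,5,6}. Safe: 3. Place at column 3.
Columns [2, 4, 6, 1, 3, 5], r−c [-1, -2, -3, 3, 2, 1], r+c [3, 6, 9, 5, 8, 11] are all distinct, so no two queens attack.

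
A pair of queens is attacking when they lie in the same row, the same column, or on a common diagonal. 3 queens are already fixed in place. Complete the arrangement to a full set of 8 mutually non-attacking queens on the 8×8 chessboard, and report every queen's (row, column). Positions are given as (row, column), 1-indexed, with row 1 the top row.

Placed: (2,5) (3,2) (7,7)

(1,3) (2,5) (3,2) (4,8) (5,6) (6,4) (7,7) (8,1)

Row 1: attacked by (2,5)→{4,5,6}; (3,2)→{2,4}; (7,7)→{1,7}. Safe: 3, 8. Place at column 3.
Row 4: attacked by (1,3)→{3,6}; (2,5)→{3,5,7}; (3,2)→{1,2,3}; (7,7)→{4,7}. Safe: 8. Place at column 8.
Row 5: attacked by (1,3)→{3,7}; (2,5)→{2,5,8}; (3,2)→{2,4}; (4,8)→{7,8}; (7,7)→{5,7}. Safe: 1, 6. Place at column 6.
Row 6: attacked by (1,3)→{3,8}; (2,5)→{1,5}; (3,2)→{2,5}; (4,8)→{6,8}; (5,6)→{5,6,7}; (7,7)→{6,7,8}. Safe: 4. Place at column 4.
Row 8: attacked by (1,3)→{3}; (2,5)→{5}; (3,2)→{2,7}; (4,8)→{4,8}; (5,6)→{3,6}; (6,4)→{2,4,6}; (7,7)→{6,7,8}. Safe: 1. Place at column 1.
Columns [3, 5, 2, 8, 6, 4, 7, 1], r−c [-2, -3, 1, -4, -1, 2, 0, 7], r+c [4, 7, 5, 12, 11, 10, 14, 9] are all distinct, so no two queens attack.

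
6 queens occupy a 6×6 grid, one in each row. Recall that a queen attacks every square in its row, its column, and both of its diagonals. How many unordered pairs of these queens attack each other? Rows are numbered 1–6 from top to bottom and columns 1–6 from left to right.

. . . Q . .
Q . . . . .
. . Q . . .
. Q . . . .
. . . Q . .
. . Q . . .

5

Same column: (1,4)–(5,4) (column 4); (3,3)–(6,3) (column 3).
Same diagonal: (2,1)–(5,4) (|2−5| = |1−4| = 3); (3,3)–(4,2) (|3−4| = |3−2| = 1); (5,4)–(6,3) (|5−6| = |4−3| = 1).
Total attacking pairs: 5.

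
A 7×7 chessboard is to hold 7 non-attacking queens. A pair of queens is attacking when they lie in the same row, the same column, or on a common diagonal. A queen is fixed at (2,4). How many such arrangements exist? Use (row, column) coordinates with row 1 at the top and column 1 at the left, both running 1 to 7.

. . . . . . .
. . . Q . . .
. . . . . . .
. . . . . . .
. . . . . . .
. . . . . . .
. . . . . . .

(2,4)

Branch on row 1: col 1 → 1; col 2 → 2; col 6 → 2; col 7 → 1.
Sum: 1 + 2 + 2 + 1 = 6.

6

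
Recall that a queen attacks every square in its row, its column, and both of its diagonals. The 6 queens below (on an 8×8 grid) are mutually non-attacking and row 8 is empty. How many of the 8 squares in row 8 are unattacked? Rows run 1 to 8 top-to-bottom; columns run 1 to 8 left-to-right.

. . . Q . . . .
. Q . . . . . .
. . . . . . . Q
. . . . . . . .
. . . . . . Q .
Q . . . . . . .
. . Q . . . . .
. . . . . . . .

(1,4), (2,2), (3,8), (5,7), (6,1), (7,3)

2

(1,4) attacks row 8 at column 4.
(2,2) attacks row 8 at column 2 and diagonals 8.
(3,8) attacks row 8 at column 8 and diagonals 3.
(5,7) attacks row 8 at column 7 and diagonals 4.
(6,1) attacks row 8 at column 1 and diagonals 3.
(7,3) attacks row 8 at column 3 and diagonals 2, 4.
Attacked columns: {1, 2, 3, 4, 7, 8}. Safe: {5, 6}.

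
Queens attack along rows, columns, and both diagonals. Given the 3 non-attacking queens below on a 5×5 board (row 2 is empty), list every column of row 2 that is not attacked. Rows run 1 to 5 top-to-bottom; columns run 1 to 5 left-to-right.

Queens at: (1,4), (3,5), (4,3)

(1,4) attacks row 2 at column 4 and diagonals 3, 5.
(3,5) attacks row 2 at column 5 and diagonals 4.
(4,3) attacks row 2 at column 3 and diagonals 1, 5.
Attacked columns: {1, 3, 4, 5}. Safe: {2}.

columns 2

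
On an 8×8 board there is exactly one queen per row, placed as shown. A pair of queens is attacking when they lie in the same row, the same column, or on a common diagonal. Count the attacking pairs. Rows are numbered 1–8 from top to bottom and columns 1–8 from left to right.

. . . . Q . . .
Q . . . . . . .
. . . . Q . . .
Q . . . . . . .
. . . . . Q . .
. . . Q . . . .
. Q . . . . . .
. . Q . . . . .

Same column: (1,5)–(3,5) (column 5); (2,1)–(4,1) (column 1).
Same diagonal: (5,6)–(8,3) (|5−8| = |6−3| = 3); (7,2)–(8,3) (|7−8| = |2−3| = 1).
Total attacking pairs: 4.

4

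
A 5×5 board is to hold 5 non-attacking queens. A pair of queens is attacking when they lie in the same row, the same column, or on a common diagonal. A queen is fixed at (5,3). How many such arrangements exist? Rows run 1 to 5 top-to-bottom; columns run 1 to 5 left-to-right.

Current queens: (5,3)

Branch on row 1: col 1 → 1; col 2 → 0; col 4 → 0; col 5 → 1.
Sum: 1 + 0 + 0 + 1 = 2.

2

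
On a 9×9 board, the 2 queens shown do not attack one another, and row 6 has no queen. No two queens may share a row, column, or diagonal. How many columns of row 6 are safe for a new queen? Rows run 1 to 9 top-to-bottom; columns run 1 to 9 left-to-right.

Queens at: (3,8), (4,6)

5

(3,8) attacks row 6 at column 8 and diagonals 5.
(4,6) attacks row 6 at column 6 and diagonals 4, 8.
Attacked columns: {4, 5, 6, 8}. Safe: {1, 2, 3, 7, 9}.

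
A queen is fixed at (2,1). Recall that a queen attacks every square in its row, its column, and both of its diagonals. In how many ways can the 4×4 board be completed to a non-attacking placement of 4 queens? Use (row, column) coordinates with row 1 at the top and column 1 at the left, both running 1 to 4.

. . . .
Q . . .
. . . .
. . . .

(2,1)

1

Branch on row 1: col 3 → 1; col 4 → 0.
Sum: 1 + 0 = 1.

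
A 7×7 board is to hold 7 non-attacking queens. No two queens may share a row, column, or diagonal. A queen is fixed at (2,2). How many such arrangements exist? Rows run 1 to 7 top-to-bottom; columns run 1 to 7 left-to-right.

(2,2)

Branch on row 1: col 4 → 1; col 5 → 1; col 6 → 1; col 7 → 1.
Sum: 1 + 1 + 1 + 1 = 4.

4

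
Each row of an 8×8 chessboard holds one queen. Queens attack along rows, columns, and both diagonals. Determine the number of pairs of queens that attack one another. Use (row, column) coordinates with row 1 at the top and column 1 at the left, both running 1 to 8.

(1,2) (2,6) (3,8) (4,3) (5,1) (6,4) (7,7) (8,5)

0

All columns are distinct and no two queens satisfy |Δrow| = |Δcol|, so no pair attacks.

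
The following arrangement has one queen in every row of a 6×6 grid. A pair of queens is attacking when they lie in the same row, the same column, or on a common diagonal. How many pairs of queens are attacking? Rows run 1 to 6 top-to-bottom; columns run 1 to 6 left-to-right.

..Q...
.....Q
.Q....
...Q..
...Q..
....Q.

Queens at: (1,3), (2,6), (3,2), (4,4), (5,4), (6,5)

5

Same column: (4,4)–(5,4) (column 4).
Same diagonal: (2,6)–(4,4) (|2−4| = |6−4| = 2); (3,2)–(5,4) (|3−5| = |2−4| = 2); (3,2)–(6,5) (|3−6| = |2−5| = 3); (5,4)–(6,5) (|5−6| = |4−5| = 1).
Total attacking pairs: 5.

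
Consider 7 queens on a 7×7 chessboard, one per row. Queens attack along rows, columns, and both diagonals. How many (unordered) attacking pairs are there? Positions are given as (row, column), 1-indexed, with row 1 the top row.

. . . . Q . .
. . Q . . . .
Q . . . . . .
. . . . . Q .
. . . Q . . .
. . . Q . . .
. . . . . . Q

3

Same column: (5,4)–(6,4) (column 4).
Same diagonal: (3,1)–(6,4) (|3−6| = |1−4| = 3); (4,6)–(6,4) (|4−6| = |6−4| = 2).
Total attacking pairs: 3.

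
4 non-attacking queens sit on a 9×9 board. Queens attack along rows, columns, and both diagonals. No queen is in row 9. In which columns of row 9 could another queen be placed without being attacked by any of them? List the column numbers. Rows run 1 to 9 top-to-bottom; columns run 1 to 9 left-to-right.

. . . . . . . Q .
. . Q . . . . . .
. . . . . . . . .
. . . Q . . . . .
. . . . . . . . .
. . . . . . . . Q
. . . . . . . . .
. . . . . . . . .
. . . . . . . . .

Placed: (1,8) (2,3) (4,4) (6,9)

(1,8) attacks row 9 at column 8.
(2,3) attacks row 9 at column 3.
(4,4) attacks row 9 at column 4 and diagonals 9.
(6,9) attacks row 9 at column 9 and diagonals 6.
Attacked columns: {3, 4, 6, 8, 9}. Safe: {1, 2, 5, 7}.

columns 1, 2, 5, 7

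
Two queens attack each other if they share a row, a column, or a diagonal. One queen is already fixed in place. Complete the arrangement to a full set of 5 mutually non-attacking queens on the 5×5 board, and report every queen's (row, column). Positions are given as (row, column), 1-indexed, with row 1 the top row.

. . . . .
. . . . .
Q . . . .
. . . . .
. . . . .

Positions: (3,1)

Row 1: attacked by (3,1)→{1,3}. Safe: 2, 4, 5. Place at column 2.
Row 2: attacked by (1,2)→{1,2,3}; (3,1)→{1,2}. Safe: 4, 5. Place at column 4.
Row 4: attacked by (1,2)→{2,5}; (2,4)→{2,4}; (3,1)→{1,2}. Safe: 3. Place at column 3.
Row 5: attacked by (1,2)→{2}; (2,4)→{1,4}; (3,1)→{1,3}; (4,3)→{2,3,4}. Safe: 5. Place at column 5.
Columns [2, 4, 1, 3, 5], r−c [-1, -2, 2, 1, 0], r+c [3, 6, 4, 7, 10] are all distinct, so no two queens attack.

(1,2) (2,4) (3,1) (4,3) (5,5)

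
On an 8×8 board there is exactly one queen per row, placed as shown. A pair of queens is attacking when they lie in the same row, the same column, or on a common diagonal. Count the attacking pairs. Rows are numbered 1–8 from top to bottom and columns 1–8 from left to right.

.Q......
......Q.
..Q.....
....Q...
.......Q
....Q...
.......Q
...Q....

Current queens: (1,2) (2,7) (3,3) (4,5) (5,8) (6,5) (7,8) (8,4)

Same column: (4,5)–(6,5) (column 5); (5,8)–(7,8) (column 8).
Same diagonal: (1,2)–(4,5) (|1−4| = |2−5| = 3); (1,2)–(7,8) (|1−7| = |2−8| = 6); (2,7)–(4,5) (|2−4| = |7−5| = 2); (4,5)–(7,8) (|4−7| = |5−8| = 3).
Total attacking pairs: 6.

6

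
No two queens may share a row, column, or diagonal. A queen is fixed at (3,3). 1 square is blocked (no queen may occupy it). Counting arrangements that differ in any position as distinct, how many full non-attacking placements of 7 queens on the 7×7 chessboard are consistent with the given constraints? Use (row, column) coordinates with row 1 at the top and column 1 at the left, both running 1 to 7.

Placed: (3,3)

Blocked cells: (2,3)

Branch on row 1: col 2 → 2; col 4 → 2; col 6 → 1; col 7 → 1.
Sum: 2 + 2 + 1 + 1 = 6.

6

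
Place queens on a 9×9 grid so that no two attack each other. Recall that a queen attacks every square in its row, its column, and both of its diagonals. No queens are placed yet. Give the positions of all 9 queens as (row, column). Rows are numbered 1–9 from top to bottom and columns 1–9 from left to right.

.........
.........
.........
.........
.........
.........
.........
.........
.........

Row 1: Safe: 1, 2, 3, 4, 5, 6, 7, 8, 9. Place at column 3.
Row 2: attacked by (1,3)→{2,3,4}. Safe: 1, 5, 6, 7, 8, 9. Place at column 5.
Row 3: attacked by (1,3)→{1,3,5}; (2,5)→{4,5,6}. Safe: 2, 7, 8, 9. Place at column 8.
Row 4: attacked by (1,3)→{3,6}; (2,5)→{3,5,7}; (3,8)→{7,8,9}. Safe: 1, 2, 4. Place at column 2.
Row 5: attacked by (1,3)→{3,7}; (2,5)→{2,5,8}; (3,8)→{6,8}; (4,2)→{1,2,3}. Safe: 4, 9. Place at column 9.
Row 6: attacked by (1,3)→{3,8}; (2,5)→{1,5,9}; (3,8)→{5,8}; (4,2)→{2,4}; (5,9)→{8,9}. Safe: 6, 7. Place at column 7.
Row 7: attacked by (1,3)→{3,9}; (2,5)→{5}; (3,8)→{4,8}; (4,2)→{2,5}; (5,9)→{7,9}; (6,7)→{6,7,8}. Safe: 1. Place at column 1.
Row 8: attacked by (1,3)→{3}; (2,5)→{5}; (3,8)→{3,8}; (4,2)→{2,6}; (5,9)→{6,9}; (6,7)→{5,7,9}; (7,1)→{1,2}. Safe: 4. Place at column 4.
Row 9: attacked by (1,3)→{3}; (2,5)→{5}; (3,8)→{2,8}; (4,2)→{2,7}; (5,9)→{5,9}; (6,7)→{4,7}; (7,1)→{1,3}; (8,4)→{3,4,5}. Safe: 6. Place at column 6.
Columns [3, 5, 8, 2, 9, 7, 1, 4, 6], r−c [-2, -3, -5, 2, -4, -1, 6, 4, 3], r+c [4, 7, 11, 6, 14, 13, 8, 12, 15] are all distinct, so no two queens attack.

(1,3) (2,5) (3,8) (4,2) (5,9) (6,7) (7,1) (8,4) (9,6)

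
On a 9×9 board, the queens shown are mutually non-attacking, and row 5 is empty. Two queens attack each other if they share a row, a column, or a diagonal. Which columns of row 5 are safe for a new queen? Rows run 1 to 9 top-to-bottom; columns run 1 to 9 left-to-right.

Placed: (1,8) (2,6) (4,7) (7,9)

(1,8) attacks row 5 at column 8 and diagonals 4.
(2,6) attacks row 5 at column 6 and diagonals 3, 9.
(4,7) attacks row 5 at column 7 and diagonals 6, 8.
(7,9) attacks row 5 at column 9 and diagonals 7.
Attacked columns: {3, 4, 6, 7, 8, 9}. Safe: {1, 2, 5}.

columns 1, 2, 5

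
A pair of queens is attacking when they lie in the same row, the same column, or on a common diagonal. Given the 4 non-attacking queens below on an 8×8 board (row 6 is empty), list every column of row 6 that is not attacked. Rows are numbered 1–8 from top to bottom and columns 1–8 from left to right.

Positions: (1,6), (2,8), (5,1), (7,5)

columns 3, 7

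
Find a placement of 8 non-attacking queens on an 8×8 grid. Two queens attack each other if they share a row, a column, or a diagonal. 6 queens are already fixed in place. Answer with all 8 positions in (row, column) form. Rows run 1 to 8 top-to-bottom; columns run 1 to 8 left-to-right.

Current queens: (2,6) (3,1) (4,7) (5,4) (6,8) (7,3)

(1,2) (2,6) (3,1) (4,7) (5,4) (6,8) (7,3) (8,5)

Row 1: attacked by (2,6)→{5,6,7}; (3,1)→{1,3}; (4,7)→{4,7}; (5,4)→{4,8}; (6,8)→{3,8}; (7,3)→{3}. Safe: 2. Place at column 2.
Row 8: attacked by (1,2)→{2}; (2,6)→{6}; (3,1)→{1,6}; (4,7)→{3,7}; (5,4)→{1,4,7}; (6,8)→{6,8}; (7,3)→{2,3,4}. Safe: 5. Place at column 5.
Columns [2, 6, 1, 7, 4, 8, 3, 5], r−c [-1, -4, 2, -3, 1, -2, 4, 3], r+c [3, 8, 4, 11, 9, 14, 10, 13] are all distinct, so no two queens attack.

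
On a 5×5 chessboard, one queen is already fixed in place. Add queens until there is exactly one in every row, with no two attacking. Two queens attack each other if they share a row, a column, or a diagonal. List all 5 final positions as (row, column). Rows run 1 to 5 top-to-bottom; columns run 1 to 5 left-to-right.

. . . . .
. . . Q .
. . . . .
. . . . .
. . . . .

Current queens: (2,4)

Row 1: attacked by (2,4)→{3,4,5}. Safe: 1, 2. Place at column 2.
Row 3: attacked by (1,2)→{2,4}; (2,4)→{3,4,5}. Safe: 1. Place at column 1.
Row 4: attacked by (1,2)→{2,5}; (2,4)→{2,4}; (3,1)→{1,2}. Safe: 3. Place at column 3.
Row 5: attacked by (1,2)→{2}; (2,4)→{1,4}; (3,1)→{1,3}; (4,3)→{2,3,4}. Safe: 5. Place at column 5.
Columns [2, 4, 1, 3, 5], r−c [-1, -2, 2, 1, 0], r+c [3, 6, 4, 7, 10] are all distinct, so no two queens attack.

(1,2) (2,4) (3,1) (4,3) (5,5)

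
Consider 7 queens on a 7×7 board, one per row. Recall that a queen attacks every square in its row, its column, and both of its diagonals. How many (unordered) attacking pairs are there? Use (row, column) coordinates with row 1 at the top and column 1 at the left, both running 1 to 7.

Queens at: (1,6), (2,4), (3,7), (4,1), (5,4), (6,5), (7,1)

Same column: (2,4)–(5,4) (column 4); (4,1)–(7,1) (column 1).
Same diagonal: (5,4)–(6,5) (|5−6| = |4−5| = 1).
Total attacking pairs: 3.

3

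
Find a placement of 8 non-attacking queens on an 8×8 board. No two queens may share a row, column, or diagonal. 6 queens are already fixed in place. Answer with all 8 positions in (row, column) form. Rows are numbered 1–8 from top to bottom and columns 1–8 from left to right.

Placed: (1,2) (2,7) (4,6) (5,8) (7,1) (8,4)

Row 3: attacked by (1,2)→{2,4}; (2,7)→{6,7,8}; (4,6)→{5,6,7}; (5,8)→{6,8}; (7,1)→{1,5}; (8,4)→{4}. Safe: 3. Place at column 3.
Row 6: attacked by (1,2)→{2,7}; (2,7)→{3,7}; (3,3)→{3,6}; (4,6)→{4,6,8}; (5,8)→{7,8}; (7,1)→{1,2}; (8,4)→{2,4,6}. Safe: 5. Place at column 5.
Columns [2, 7, 3, 6, 8, 5, 1, 4], r−c [-1, -5, 0, -2, -3, 1, 6, 4], r+c [3, 9, 6, 10, 13, 11, 8, 12] are all distinct, so no two queens attack.

(1,2) (2,7) (3,3) (4,6) (5,8) (6,5) (7,1) (8,4)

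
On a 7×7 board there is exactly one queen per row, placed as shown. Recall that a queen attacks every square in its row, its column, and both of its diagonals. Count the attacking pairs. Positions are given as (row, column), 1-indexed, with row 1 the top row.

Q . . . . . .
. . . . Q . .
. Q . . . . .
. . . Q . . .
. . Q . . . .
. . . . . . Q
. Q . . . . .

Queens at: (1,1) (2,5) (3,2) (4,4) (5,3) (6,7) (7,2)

Same column: (3,2)–(7,2) (column 2).
Same diagonal: (1,1)–(4,4) (|1−4| = |1−4| = 3); (4,4)–(5,3) (|4−5| = |4−3| = 1).
Total attacking pairs: 3.

3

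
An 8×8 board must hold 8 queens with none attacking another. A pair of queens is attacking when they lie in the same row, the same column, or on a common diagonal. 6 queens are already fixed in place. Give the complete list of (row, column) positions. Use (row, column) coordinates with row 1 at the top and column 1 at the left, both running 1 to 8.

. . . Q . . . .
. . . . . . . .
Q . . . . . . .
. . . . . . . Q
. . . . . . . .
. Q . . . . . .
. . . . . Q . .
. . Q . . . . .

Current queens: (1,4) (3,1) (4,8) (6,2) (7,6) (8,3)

Row 2: attacked by (1,4)→{3,4,5}; (3,1)→{1,2}; (4,8)→{6,8}; (6,2)→{2,6}; (7,6)→{1,6}; (8,3)→{3}. Safe: 7. Place at column 7.
Row 5: attacked by (1,4)→{4,8}; (2,7)→{4,7}; (3,1)→{1,3}; (4,8)→{7,8}; (6,2)→{1,2,3}; (7,6)→{4,6,8}; (8,3)→{3,6}. Safe: 5. Place at column 5.
Columns [4, 7, 1, 8, 5, 2, 6, 3], r−c [-3, -5, 2, -4, 0, 4, 1, 5], r+c [5, 9, 4, 12, 10, 8, 13, 11] are all distinct, so no two queens attack.

(1,4) (2,7) (3,1) (4,8) (5,5) (6,2) (7,6) (8,3)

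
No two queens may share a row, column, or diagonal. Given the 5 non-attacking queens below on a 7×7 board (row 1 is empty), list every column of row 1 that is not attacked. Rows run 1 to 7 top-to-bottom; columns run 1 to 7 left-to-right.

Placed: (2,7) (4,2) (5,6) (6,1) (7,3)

(2,7) attacks row 1 at column 7 and diagonals 6.
(4,2) attacks row 1 at column 2 and diagonals 5.
(5,6) attacks row 1 at column 6 and diagonals 2.
(6,1) attacks row 1 at column 1 and diagonals 6.
(7,3) attacks row 1 at column 3.
Attacked columns: {1, 2, 3, 5, 6, 7}. Safe: {4}.

columns 4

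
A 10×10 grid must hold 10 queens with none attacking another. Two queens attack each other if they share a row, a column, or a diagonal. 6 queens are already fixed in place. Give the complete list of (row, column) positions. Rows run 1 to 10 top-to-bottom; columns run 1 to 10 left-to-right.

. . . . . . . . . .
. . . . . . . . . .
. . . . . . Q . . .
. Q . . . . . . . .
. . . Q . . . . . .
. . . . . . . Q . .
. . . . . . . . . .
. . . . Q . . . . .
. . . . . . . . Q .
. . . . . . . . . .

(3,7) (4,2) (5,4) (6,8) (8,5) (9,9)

(1,10) (2,3) (3,7) (4,2) (5,4) (6,8) (7,1) (8,5) (9,9) (10,6)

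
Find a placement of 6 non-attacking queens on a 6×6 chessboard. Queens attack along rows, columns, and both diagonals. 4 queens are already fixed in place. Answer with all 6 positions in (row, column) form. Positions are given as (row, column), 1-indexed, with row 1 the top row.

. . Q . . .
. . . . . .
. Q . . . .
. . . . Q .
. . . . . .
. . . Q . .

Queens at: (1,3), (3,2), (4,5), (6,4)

Row 2: attacked by (1,3)→{2,3,4}; (3,2)→{1,2,3}; (4,5)→{3,5}; (6,4)→{4}. Safe: 6. Place at column 6.
Row 5: attacked by (1,3)→{3}; (2,6)→{3,6}; (3,2)→{2,4}; (4,5)→{4,5,6}; (6,4)→{3,4,5}. Safe: 1. Place at column 1.
Columns [3, 6, 2, 5, 1, 4], r−c [-2, -4, 1, -1, 4, 2], r+c [4, 8, 5, 9, 6, 10] are all distinct, so no two queens attack.

(1,3) (2,6) (3,2) (4,5) (5,1) (6,4)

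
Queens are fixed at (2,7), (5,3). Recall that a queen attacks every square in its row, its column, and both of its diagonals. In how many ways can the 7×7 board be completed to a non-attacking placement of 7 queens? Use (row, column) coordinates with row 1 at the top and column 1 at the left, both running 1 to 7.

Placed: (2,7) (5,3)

1

Branch on row 1: col 1 → 0; col 2 → 0; col 4 → 0; col 5 → 1.
Sum: 0 + 0 + 0 + 1 = 1.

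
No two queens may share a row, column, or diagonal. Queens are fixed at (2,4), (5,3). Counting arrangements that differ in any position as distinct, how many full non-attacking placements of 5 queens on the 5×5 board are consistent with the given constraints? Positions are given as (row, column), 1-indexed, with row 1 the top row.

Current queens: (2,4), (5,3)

Branch on row 1: col 1 → 1; col 2 → 0.
Sum: 1 + 0 = 1.

1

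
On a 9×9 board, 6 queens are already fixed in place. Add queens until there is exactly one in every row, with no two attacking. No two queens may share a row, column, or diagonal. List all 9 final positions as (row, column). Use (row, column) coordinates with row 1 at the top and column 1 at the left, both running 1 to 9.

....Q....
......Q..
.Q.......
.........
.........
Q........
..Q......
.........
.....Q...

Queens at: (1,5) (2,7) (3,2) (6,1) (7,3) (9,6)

(1,5) (2,7) (3,2) (4,4) (5,8) (6,1) (7,3) (8,9) (9,6)

Row 4: attacked by (1,5)→{2,5,8}; (2,7)→{5,7,9}; (3,2)→{1,2,3}; (6,1)→{1,3}; (7,3)→{3,6}; (9,6)→{1,6}. Safe: 4. Place at column 4.
Row 5: attacked by (1,5)→{1,5,9}; (2,7)→{4,7}; (3,2)→{2,4}; (4,4)→{3,4,5}; (6,1)→{1,2}; (7,3)→{1,3,5}; (9,6)→{2,6}. Safe: 8. Place at column 8.
Row 8: attacked by (1,5)→{5}; (2,7)→{1,7}; (3,2)→{2,7}; (4,4)→{4,8}; (5,8)→{5,8}; (6,1)→{1,3}; (7,3)→{2,3,4}; (9,6)→{5,6,7}. Safe: 9. Place at column 9.
Columns [5, 7, 2, 4, 8, 1, 3, 9, 6], r−c [-4, -5, 1, 0, -3, 5, 4, -1, 3], r+c [6, 9, 5, 8, 13, 7, 10, 17, 15] are all distinct, so no two queens attack.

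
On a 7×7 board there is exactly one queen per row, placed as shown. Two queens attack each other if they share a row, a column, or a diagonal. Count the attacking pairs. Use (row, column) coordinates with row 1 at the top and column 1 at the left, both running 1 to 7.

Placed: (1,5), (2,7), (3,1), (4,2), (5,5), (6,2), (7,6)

4

Same column: (1,5)–(5,5) (column 5); (4,2)–(6,2) (column 2).
Same diagonal: (1,5)–(4,2) (|1−4| = |5−2| = 3); (3,1)–(4,2) (|3−4| = |1−2| = 1).
Total attacking pairs: 4.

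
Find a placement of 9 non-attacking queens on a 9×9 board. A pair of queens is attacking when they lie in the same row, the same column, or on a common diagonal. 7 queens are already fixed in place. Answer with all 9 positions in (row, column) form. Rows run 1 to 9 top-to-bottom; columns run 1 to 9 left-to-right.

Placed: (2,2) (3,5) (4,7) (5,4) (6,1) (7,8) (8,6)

Row 1: attacked by (2,2)→{1,2,3}; (3,5)→{3,5,7}; (4,7)→{4,7}; (5,4)→{4,8}; (6,1)→{1,6}; (7,8)→{2,8}; (8,6)→{6}. Safe: 9. Place at column 9.
Row 9: attacked by (1,9)→{1,9}; (2,2)→{2,9}; (3,5)→{5}; (4,7)→{2,7}; (5,4)→{4,8}; (6,1)→{1,4}; (7,8)→{6,8}; (8,6)→{5,6,7}. Safe: 3. Place at column 3.
Columns [9, 2, 5, 7, 4, 1, 8, 6, 3], r−c [-8, 0, -2, -3, 1, 5, -1, 2, 6], r+c [10, 4, 8, 11, 9, 7, 15, 14, 12] are all distinct, so no two queens attack.

(1,9) (2,2) (3,5) (4,7) (5,4) (6,1) (7,8) (8,6) (9,3)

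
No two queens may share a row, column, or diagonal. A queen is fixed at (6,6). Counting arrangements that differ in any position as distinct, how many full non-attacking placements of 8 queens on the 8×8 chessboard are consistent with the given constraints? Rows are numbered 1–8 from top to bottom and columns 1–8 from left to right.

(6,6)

4

Branch on row 1: col 2 → 0; col 3 → 1; col 4 → 1; col 5 → 2; col 7 → 0; col 8 → 0.
Sum: 0 + 1 + 1 + 2 + 0 + 0 = 4.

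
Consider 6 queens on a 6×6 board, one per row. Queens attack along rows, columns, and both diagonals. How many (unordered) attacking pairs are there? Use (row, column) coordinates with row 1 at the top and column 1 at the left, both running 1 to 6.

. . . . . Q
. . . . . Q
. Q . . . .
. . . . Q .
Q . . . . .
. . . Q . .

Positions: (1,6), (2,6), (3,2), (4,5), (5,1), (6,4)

1

Same column: (1,6)–(2,6) (column 6).
Total attacking pairs: 1.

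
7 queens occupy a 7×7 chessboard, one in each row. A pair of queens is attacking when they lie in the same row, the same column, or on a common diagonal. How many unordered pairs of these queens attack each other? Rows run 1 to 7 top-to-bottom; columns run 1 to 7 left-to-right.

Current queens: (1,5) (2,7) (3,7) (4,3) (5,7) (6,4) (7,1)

Same column: (2,7)–(3,7) (column 7); (2,7)–(5,7) (column 7); (3,7)–(5,7) (column 7).
Same diagonal: (1,5)–(3,7) (|1−3| = |5−7| = 2); (3,7)–(6,4) (|3−6| = |7−4| = 3).
Total attacking pairs: 5.

5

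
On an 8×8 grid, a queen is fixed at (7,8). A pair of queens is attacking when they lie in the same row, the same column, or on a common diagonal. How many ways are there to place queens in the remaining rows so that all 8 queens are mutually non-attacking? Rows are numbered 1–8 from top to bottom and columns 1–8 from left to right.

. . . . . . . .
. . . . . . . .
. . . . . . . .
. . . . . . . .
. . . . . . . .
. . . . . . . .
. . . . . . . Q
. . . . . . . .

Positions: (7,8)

8

Branch on row 1: col 1 → 0; col 3 → 3; col 4 → 1; col 5 → 2; col 6 → 1; col 7 → 1.
Sum: 0 + 3 + 1 + 2 + 1 + 1 = 8.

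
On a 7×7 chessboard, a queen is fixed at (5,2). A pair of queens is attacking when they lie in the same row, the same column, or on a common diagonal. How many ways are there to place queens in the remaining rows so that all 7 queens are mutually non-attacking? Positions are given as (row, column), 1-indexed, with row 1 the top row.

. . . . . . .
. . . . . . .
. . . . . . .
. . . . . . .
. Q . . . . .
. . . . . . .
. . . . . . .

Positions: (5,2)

Branch on row 1: col 1 → 1; col 3 → 1; col 4 → 2; col 5 → 1; col 7 → 1.
Sum: 1 + 1 + 2 + 1 + 1 = 6.

6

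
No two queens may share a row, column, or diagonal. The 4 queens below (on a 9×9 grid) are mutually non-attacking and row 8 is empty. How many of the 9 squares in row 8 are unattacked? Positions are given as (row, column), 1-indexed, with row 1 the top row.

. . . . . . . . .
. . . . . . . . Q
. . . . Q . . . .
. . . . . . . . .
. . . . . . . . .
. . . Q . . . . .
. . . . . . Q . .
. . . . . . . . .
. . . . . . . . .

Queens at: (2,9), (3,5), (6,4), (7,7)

(2,9) attacks row 8 at column 9 and diagonals 3.
(3,5) attacks row 8 at column 5.
(6,4) attacks row 8 at column 4 and diagonals 2, 6.
(7,7) attacks row 8 at column 7 and diagonals 6, 8.
Attacked columns: {2, 3, 4, 5, 6, 7, 8, 9}. Safe: {1}.

1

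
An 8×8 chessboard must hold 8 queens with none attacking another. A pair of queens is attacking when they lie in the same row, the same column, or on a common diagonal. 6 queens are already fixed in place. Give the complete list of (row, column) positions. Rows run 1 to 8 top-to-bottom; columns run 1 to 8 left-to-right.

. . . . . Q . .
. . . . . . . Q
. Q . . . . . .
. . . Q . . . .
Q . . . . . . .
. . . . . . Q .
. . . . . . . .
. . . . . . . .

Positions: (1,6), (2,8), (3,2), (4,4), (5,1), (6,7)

Row 7: attacked by (1,6)→{6}; (2,8)→{3,8}; (3,2)→{2,6}; (4,4)→{1,4,7}; (5,1)→{1,3}; (6,7)→{6,7,8}. Safe: 5. Place at column 5.
Row 8: attacked by (1,6)→{6}; (2,8)→{2,8}; (3,2)→{2,7}; (4,4)→{4,8}; (5,1)→{1,4}; (6,7)→{5,7}; (7,5)→{4,5,6}. Safe: 3. Place at column 3.
Columns [6, 8, 2, 4, 1, 7, 5, 3], r−c [-5, -6, 1, 0, 4, -1, 2, 5], r+c [7, 10, 5, 8, 6, 13, 12, 11] are all distinct, so no two queens attack.

(1,6) (2,8) (3,2) (4,4) (5,1) (6,7) (7,5) (8,3)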